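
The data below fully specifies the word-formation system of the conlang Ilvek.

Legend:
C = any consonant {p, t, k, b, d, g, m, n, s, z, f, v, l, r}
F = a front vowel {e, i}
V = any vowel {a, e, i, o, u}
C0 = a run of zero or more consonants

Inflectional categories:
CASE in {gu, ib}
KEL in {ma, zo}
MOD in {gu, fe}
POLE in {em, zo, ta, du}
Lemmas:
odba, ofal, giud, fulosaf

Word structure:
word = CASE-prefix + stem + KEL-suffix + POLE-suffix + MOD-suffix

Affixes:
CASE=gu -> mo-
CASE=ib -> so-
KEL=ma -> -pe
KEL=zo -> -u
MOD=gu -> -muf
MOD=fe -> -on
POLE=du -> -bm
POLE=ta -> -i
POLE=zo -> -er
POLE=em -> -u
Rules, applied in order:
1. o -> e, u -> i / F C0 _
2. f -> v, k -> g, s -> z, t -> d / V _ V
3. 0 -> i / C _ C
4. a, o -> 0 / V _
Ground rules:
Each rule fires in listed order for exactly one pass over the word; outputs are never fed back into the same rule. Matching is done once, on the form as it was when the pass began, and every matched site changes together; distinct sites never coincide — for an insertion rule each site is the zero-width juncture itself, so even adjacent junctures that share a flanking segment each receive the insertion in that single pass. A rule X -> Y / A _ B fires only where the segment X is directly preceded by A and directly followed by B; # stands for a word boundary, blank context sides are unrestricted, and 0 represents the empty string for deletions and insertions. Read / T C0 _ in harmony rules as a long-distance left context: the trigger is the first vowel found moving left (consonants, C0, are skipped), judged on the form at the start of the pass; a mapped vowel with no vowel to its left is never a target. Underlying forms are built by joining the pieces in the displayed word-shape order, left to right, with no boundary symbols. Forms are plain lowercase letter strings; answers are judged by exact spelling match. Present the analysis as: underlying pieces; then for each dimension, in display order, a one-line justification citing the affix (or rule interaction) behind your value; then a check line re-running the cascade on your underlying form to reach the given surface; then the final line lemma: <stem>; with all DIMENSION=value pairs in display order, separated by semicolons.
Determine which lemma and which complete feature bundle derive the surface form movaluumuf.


underlying: mo-ofal-u-u-muf
CASE=gu - signalled by the affix mo-
KEL=zo - signalled by the affix -u
MOD=gu - signalled by the affix -muf
POLE=em - signalled by the affix -u
check: moofaluumuf -> moofaluumuf -> moovaluumuf -> moovaluumuf -> movaluumuf
lemma: ofal; CASE=gu; KEL=zo; MOD=gu; POLE=em


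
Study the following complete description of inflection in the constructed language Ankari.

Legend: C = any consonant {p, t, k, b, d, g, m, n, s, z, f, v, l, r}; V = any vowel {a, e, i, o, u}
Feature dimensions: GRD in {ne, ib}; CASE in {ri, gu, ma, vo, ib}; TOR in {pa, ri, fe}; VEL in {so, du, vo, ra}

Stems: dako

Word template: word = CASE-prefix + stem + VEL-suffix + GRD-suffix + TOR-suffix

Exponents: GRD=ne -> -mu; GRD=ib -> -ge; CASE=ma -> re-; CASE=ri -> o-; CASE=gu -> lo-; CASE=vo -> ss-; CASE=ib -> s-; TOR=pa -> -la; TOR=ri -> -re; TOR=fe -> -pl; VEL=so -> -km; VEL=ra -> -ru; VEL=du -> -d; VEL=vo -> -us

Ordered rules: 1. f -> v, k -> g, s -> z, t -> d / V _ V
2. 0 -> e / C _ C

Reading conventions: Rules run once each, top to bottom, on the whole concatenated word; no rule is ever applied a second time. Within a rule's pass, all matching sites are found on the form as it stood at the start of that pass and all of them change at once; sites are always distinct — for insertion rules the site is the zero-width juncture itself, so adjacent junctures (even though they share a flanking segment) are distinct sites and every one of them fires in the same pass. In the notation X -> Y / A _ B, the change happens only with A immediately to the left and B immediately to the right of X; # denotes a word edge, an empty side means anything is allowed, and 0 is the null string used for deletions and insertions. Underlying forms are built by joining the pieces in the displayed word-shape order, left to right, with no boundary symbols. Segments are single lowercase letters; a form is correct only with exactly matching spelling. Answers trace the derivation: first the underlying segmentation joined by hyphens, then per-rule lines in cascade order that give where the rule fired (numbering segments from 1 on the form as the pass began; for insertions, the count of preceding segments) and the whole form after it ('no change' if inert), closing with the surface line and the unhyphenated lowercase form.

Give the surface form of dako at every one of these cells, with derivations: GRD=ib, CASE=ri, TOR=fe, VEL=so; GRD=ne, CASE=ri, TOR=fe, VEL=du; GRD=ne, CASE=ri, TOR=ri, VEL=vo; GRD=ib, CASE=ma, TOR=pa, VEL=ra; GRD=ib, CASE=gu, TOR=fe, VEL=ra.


cell GRD=ib, CASE=ri, TOR=fe, VEL=so:
underlying: o-dako-km-ge-pl
1. f -> v, k -> g, s -> z, t -> d / V _ V: fires at position(s) 4: odagokmgepl
2. 0 -> e / C _ C: inserts after position(s) 6, 7, 10: odagokemegepel
surface: odagokemegepel

cell GRD=ne, CASE=ri, TOR=fe, VEL=du:
underlying: o-dako-d-mu-pl
1. f -> v, k -> g, s -> z, t -> d / V _ V: fires at position(s) 4: odagodmupl
2. 0 -> e / C _ C: inserts after position(s) 6, 9: odagodemupel
surface: odagodemupel

cell GRD=ne, CASE=ri, TOR=ri, VEL=vo:
underlying: o-dako-us-mu-re
1. f -> v, k -> g, s -> z, t -> d / V _ V: fires at position(s) 4: odagousmure
2. 0 -> e / C _ C: inserts after position(s) 7: odagousemure
surface: odagousemure

cell GRD=ib, CASE=ma, TOR=pa, VEL=ra:
underlying: re-dako-ru-ge-la
1. f -> v, k -> g, s -> z, t -> d / V _ V: fires at position(s) 5: redagorugela
2. 0 -> e / C _ C: no change
surface: redagorugela

cell GRD=ib, CASE=gu, TOR=fe, VEL=ra:
underlying: lo-dako-ru-ge-pl
1. f -> v, k -> g, s -> z, t -> d / V _ V: fires at position(s) 5: lodagorugepl
2. 0 -> e / C _ C: inserts after position(s) 11: lodagorugepel
surface: lodagorugepel


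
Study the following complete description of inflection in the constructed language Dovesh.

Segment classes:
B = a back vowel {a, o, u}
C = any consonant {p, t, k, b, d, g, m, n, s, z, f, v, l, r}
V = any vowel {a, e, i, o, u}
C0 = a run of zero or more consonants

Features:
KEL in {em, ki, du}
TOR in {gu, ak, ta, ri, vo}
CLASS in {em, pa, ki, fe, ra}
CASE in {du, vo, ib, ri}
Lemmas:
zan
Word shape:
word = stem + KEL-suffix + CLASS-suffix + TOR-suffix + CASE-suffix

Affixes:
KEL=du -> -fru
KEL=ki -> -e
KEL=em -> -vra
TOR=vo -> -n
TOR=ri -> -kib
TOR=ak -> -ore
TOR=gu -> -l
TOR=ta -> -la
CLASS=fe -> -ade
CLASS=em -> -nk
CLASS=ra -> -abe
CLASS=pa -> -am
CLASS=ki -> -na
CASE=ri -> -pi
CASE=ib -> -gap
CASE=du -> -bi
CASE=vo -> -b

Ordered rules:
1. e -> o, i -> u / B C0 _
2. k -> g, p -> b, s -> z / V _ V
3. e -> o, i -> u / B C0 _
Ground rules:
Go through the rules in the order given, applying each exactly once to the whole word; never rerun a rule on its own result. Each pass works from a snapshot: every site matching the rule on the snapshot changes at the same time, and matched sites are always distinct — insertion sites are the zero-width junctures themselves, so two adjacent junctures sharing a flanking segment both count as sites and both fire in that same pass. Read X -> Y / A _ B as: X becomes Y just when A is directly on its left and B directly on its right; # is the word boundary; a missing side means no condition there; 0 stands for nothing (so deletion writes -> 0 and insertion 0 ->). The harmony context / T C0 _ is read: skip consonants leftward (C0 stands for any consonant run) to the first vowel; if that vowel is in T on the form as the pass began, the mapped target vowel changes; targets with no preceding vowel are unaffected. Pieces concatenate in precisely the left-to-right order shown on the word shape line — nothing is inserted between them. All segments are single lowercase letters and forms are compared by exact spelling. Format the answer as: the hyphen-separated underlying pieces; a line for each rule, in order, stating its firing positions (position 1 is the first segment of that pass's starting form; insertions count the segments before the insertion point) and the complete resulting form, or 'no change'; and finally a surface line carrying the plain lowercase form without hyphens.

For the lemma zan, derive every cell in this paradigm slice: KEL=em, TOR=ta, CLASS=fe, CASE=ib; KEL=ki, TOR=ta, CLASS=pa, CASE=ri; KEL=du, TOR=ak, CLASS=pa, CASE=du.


cell KEL=em, TOR=ta, CLASS=fe, CASE=ib:
underlying: zan-vra-ade-la-gap
1. e -> o, i -> u / B C0 _: fires at position(s) 9: zanvraadolagap
2. k -> g, p -> b, s -> z / V _ V: no change
3. e -> o, i -> u / B C0 _: no change
surface: zanvraadolagap

cell KEL=ki, TOR=ta, CLASS=pa, CASE=ri:
underlying: zan-e-am-la-pi
1. e -> o, i -> u / B C0 _: fires at position(s) 4, 10: zanoamlapu
2. k -> g, p -> b, s -> z / V _ V: fires at position(s) 9: zanoamlabu
3. e -> o, i -> u / B C0 _: no change
surface: zanoamlabu

cell KEL=du, TOR=ak, CLASS=pa, CASE=du:
underlying: zan-fru-am-ore-bi
1. e -> o, i -> u / B C0 _: fires at position(s) 11: zanfruamorobi
2. k -> g, p -> b, s -> z / V _ V: no change
3. e -> o, i -> u / B C0 _: fires at position(s) 13: zanfruamorobu
surface: zanfruamorobu


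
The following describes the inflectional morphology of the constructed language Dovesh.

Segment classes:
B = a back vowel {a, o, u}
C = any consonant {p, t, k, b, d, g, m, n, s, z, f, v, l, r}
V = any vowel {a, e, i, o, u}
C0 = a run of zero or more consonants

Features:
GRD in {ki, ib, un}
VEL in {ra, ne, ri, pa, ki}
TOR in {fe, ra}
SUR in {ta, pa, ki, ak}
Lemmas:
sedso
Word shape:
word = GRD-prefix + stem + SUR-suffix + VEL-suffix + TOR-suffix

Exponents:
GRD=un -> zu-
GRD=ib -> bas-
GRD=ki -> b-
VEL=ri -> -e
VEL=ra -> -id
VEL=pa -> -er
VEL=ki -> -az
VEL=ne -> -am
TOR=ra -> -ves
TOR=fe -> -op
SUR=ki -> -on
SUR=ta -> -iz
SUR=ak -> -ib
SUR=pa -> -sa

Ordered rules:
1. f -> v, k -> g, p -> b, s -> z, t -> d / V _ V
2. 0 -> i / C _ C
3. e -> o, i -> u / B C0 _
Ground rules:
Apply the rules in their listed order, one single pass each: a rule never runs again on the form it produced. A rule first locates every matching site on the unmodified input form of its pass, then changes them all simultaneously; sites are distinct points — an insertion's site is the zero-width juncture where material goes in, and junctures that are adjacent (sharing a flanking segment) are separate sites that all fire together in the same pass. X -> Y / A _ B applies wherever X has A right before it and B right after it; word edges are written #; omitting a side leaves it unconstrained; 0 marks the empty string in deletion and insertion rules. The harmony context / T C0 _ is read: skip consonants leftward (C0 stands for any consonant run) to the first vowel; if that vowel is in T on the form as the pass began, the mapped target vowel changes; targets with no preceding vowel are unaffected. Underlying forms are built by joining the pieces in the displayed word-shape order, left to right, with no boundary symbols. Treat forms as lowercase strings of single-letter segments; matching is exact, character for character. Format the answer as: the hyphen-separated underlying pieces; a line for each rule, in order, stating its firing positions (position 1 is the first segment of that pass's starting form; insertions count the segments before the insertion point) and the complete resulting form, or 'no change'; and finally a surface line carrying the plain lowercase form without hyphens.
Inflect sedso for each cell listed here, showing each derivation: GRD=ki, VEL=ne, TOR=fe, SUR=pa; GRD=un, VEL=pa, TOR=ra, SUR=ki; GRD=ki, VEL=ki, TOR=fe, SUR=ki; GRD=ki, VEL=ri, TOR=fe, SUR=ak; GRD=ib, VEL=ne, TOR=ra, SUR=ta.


cell GRD=ki, VEL=ne, TOR=fe, SUR=pa:
underlying: b-sedso-sa-am-op
1. f -> v, k -> g, p -> b, s -> z, t -> d / V _ V: fires at position(s) 7: bsedsozaamop
2. 0 -> i / C _ C: inserts after position(s) 1, 4: bisedisozaamop
3. e -> o, i -> u / B C0 _: no change
surface: bisedisozaamop

cell GRD=un, VEL=pa, TOR=ra, SUR=ki:
underlying: zu-sedso-on-er-ves
1. f -> v, k -> g, p -> b, s -> z, t -> d / V _ V: fires at position(s) 3: zuzedsoonerves
2. 0 -> i / C _ C: inserts after position(s) 5, 11: zuzedisoonerives
3. e -> o, i -> u / B C0 _: fires at position(s) 4, 11: zuzodisoonorives
surface: zuzodisoonorives

cell GRD=ki, VEL=ki, TOR=fe, SUR=ki:
underlying: b-sedso-on-az-op
1. f -> v, k -> g, p -> b, s -> z, t -> d / V _ V: no change
2. 0 -> i / C _ C: inserts after position(s) 1, 4: bisedisoonazop
3. e -> o, i -> u / B C0 _: no change
surface: bisedisoonazop

cell GRD=ki, VEL=ri, TOR=fe, SUR=ak:
underlying: b-sedso-ib-e-op
1. f -> v, k -> g, p -> b, s -> z, t -> d / V _ V: no change
2. 0 -> i / C _ C: inserts after position(s) 1, 4: bisedisoibeop
3. e -> o, i -> u / B C0 _: fires at position(s) 9: bisedisoubeop
surface: bisedisoubeop

cell GRD=ib, VEL=ne, TOR=ra, SUR=ta:
underlying: bas-sedso-iz-am-ves
1. f -> v, k -> g, p -> b, s -> z, t -> d / V _ V: no change
2. 0 -> i / C _ C: inserts after position(s) 3, 6, 12: basisedisoizamives
3. e -> o, i -> u / B C0 _: fires at position(s) 4, 11, 15: basusedisouzamuves
surface: basusedisouzamuves


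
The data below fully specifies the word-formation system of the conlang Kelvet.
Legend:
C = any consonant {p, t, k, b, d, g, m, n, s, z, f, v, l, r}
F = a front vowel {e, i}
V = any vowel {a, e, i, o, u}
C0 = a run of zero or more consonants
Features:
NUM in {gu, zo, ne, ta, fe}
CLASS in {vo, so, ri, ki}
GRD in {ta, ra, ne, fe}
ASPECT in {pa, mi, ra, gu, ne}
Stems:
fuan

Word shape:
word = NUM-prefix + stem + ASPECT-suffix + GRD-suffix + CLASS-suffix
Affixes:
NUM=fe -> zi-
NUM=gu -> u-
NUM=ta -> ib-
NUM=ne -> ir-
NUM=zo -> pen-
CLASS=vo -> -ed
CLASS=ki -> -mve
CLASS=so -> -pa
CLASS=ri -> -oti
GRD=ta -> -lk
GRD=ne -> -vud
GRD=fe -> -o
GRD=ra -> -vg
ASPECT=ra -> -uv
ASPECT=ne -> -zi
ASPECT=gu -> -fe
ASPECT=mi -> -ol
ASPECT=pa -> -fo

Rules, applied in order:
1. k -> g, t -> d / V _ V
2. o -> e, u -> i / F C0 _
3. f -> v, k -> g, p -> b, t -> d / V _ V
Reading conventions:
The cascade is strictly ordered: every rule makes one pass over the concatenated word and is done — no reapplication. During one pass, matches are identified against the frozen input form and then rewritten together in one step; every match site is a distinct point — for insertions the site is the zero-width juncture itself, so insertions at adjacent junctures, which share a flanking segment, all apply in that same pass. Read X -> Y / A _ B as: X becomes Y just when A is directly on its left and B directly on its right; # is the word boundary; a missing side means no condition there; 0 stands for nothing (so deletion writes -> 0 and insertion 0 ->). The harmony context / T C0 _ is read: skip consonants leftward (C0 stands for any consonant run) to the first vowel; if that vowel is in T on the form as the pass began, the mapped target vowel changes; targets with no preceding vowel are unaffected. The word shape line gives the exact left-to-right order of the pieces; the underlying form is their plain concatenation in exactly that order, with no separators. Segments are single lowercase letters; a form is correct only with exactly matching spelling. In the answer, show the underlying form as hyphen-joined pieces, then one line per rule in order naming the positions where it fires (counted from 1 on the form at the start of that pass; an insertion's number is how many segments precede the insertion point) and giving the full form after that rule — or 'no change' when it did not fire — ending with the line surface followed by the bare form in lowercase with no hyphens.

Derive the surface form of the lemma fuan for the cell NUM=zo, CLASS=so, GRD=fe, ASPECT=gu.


underlying: pen-fuan-fe-o-pa
1. k -> g, t -> d / V _ V: no change
2. o -> e, u -> i / F C0 _: fires at position(s) 5, 10: penfianfeepa
3. f -> v, k -> g, p -> b, t -> d / V _ V: fires at position(s) 11: penfianfeeba
surface: penfianfeeba


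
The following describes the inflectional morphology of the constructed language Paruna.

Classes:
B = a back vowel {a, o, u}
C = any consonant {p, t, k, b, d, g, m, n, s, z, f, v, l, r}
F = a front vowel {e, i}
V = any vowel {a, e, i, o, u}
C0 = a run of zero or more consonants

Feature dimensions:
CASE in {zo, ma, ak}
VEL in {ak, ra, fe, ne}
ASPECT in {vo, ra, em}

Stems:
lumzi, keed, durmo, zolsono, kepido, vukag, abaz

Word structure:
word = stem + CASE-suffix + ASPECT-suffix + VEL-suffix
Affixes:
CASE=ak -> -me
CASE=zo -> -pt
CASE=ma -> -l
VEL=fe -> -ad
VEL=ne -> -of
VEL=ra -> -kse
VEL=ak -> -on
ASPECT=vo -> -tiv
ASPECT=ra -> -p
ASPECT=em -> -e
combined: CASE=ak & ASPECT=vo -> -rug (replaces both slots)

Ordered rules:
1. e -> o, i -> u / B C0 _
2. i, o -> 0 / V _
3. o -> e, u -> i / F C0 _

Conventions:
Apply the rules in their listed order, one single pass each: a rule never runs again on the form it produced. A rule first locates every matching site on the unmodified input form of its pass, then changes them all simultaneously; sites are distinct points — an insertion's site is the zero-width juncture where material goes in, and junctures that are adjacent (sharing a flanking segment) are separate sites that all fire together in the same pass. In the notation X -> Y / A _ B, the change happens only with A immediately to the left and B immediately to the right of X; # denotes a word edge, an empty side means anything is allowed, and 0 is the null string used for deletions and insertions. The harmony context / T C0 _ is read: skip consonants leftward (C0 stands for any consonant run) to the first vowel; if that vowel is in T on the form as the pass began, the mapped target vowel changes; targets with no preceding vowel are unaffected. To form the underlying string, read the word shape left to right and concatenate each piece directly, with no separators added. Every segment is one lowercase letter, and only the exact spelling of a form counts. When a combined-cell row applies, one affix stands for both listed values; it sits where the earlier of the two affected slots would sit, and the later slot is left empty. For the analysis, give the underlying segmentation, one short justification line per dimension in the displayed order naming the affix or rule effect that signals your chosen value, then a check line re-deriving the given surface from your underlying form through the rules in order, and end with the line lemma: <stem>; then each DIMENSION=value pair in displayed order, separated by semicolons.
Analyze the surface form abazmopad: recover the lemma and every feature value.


underlying: abaz-me-p-ad
CASE=ak - signalled by the affix -me
VEL=fe - signalled by the affix -ad
ASPECT=ra - signalled by the affix -p
check: abazmepad -> abazmopad -> abazmopad -> abazmopad
lemma: abaz; CASE=ak; VEL=fe; ASPECT=ra


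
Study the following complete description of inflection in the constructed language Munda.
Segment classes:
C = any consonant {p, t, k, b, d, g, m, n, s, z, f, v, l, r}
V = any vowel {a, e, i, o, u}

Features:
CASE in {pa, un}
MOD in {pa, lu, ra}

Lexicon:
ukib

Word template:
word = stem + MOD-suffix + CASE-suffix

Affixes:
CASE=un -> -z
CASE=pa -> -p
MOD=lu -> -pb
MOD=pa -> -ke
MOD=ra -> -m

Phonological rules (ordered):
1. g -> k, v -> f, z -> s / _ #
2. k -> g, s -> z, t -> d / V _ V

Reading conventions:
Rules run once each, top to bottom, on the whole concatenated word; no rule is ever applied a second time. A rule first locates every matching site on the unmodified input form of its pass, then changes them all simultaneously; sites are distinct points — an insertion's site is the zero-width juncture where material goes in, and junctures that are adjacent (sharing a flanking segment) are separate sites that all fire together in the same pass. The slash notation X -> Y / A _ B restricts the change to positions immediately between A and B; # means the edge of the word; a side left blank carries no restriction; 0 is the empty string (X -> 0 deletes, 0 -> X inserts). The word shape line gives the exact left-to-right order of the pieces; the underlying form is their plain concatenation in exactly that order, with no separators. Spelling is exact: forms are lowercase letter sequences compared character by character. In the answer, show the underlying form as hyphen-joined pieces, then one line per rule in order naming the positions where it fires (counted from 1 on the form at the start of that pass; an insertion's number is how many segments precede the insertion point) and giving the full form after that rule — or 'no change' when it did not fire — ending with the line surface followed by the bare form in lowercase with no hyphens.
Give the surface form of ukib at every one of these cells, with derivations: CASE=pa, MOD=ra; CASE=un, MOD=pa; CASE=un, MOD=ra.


cell CASE=pa, MOD=ra:
underlying: ukib-m-p
1. g -> k, v -> f, z -> s / _ #: no change
2. k -> g, s -> z, t -> d / V _ V: fires at position(s) 2: ugibmp
surface: ugibmp

cell CASE=un, MOD=pa:
underlying: ukib-ke-z
1. g -> k, v -> f, z -> s / _ #: fires at position(s) 7: ukibkes
2. k -> g, s -> z, t -> d / V _ V: fires at position(s) 2: ugibkes
surface: ugibkes

cell CASE=un, MOD=ra:
underlying: ukib-m-z
1. g -> k, v -> f, z -> s / _ #: fires at position(s) 6: ukibms
2. k -> g, s -> z, t -> d / V _ V: fires at position(s) 2: ugibms
surface: ugibms


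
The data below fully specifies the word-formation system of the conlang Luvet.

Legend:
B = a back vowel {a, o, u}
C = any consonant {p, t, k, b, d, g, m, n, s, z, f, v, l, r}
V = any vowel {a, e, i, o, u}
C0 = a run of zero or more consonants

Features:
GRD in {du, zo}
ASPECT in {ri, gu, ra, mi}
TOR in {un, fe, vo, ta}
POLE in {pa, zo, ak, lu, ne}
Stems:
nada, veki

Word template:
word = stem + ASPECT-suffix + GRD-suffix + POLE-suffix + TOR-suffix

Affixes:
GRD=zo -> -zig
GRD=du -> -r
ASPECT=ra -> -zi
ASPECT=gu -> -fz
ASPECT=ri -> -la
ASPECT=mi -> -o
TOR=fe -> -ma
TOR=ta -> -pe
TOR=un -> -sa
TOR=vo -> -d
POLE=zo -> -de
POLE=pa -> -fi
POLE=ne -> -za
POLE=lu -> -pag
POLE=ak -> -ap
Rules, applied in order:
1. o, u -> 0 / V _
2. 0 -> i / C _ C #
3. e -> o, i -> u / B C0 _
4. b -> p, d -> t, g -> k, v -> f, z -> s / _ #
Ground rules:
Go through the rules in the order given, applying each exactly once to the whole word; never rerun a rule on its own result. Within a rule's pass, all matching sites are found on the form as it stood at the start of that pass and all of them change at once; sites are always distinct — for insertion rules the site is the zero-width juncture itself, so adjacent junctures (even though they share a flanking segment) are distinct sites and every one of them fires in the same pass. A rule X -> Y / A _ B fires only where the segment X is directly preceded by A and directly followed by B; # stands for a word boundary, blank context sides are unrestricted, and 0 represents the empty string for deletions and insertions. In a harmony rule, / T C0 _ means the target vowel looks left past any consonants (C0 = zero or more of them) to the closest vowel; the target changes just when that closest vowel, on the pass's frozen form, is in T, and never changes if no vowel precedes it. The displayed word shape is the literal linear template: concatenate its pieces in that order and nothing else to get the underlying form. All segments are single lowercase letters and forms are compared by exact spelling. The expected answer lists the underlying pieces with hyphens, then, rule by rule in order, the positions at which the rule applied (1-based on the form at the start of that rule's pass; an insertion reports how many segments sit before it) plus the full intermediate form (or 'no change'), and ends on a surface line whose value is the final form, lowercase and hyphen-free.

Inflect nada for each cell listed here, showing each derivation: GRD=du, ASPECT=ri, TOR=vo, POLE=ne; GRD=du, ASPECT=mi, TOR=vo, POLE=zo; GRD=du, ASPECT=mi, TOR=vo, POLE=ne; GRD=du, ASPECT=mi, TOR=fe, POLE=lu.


cell GRD=du, ASPECT=ri, TOR=vo, POLE=ne:
underlying: nada-la-r-za-d
1. o, u -> 0 / V _: no change
2. 0 -> i / C _ C #: no change
3. e -> o, i -> u / B C0 _: no change
4. b -> p, d -> t, g -> k, v -> f, z -> s / _ #: fires at position(s) 10: nadalarzat
surface: nadalarzat

cell GRD=du, ASPECT=mi, TOR=vo, POLE=zo:
underlying: nada-o-r-de-d
1. o, u -> 0 / V _: fires at position(s) 5: nadarded
2. 0 -> i / C _ C #: no change
3. e -> o, i -> u / B C0 _: fires at position(s) 7: nadardod
4. b -> p, d -> t, g -> k, v -> f, z -> s / _ #: fires at position(s) 8: nadardot
surface: nadardot

cell GRD=du, ASPECT=mi, TOR=vo, POLE=ne:
underlying: nada-o-r-za-d
1. o, u -> 0 / V _: fires at position(s) 5: nadarzad
2. 0 -> i / C _ C #: no change
3. e -> o, i -> u / B C0 _: no change
4. b -> p, d -> t, g -> k, v -> f, z -> s / _ #: fires at position(s) 8: nadarzat
surface: nadarzat

cell GRD=du, ASPECT=mi, TOR=fe, POLE=lu:
underlying: nada-o-r-pag-ma
1. o, u -> 0 / V _: fires at position(s) 5: nadarpagma
2. 0 -> i / C _ C #: no change
3. e -> o, i -> u / B C0 _: no change
4. b -> p, d -> t, g -> k, v -> f, z -> s / _ #: no change
surface: nadarpagma


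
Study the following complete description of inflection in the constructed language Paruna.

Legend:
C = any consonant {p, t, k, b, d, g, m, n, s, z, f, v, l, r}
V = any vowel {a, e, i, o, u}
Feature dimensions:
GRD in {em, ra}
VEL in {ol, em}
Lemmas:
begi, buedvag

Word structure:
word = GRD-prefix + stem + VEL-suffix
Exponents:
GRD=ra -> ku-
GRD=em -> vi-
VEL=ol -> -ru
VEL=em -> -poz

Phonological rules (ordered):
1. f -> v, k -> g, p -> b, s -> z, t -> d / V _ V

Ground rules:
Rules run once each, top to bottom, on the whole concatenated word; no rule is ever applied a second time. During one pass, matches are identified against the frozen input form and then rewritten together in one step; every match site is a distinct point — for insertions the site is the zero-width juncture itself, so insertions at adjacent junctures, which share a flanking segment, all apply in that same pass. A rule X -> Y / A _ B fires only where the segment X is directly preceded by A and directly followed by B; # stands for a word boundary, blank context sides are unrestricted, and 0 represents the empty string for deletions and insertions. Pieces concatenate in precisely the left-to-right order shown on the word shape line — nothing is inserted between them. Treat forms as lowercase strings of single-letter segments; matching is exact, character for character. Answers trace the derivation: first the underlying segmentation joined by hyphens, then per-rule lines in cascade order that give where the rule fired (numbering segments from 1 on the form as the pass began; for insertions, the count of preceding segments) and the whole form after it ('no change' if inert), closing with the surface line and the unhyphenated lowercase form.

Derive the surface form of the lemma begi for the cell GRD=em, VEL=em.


underlying: vi-begi-poz
1. f -> v, k -> g, p -> b, s -> z, t -> d / V _ V: fires at position(s) 7: vibegiboz
surface: vibegiboz


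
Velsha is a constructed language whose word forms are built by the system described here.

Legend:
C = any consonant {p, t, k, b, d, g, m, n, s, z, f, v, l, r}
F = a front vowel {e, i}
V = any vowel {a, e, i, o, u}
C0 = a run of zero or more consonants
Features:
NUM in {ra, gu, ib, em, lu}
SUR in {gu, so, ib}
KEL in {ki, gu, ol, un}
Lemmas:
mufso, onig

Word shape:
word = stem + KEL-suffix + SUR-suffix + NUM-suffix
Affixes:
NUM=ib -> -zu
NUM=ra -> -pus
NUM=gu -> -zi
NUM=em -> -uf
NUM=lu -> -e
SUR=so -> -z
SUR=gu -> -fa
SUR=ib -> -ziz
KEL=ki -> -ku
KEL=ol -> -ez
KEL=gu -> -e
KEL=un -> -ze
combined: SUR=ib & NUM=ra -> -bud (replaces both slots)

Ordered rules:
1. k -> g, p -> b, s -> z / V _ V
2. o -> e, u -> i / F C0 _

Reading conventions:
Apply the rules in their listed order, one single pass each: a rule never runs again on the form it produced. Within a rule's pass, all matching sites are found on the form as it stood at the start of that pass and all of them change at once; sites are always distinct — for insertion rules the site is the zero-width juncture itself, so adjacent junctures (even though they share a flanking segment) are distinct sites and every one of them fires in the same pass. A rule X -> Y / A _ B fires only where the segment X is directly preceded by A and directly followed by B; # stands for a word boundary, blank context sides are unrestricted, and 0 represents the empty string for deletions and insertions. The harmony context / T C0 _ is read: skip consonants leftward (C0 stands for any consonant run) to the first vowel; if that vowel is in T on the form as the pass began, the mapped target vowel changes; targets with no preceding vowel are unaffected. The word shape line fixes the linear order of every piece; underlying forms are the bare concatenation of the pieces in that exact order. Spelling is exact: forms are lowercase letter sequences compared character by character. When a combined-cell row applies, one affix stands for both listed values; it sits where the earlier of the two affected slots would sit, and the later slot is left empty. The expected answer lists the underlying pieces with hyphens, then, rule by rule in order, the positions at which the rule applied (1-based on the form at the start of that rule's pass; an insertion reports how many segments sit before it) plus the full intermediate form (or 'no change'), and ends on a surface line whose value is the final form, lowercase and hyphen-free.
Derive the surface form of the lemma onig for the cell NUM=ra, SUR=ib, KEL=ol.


underlying: onig-ez-bud
1. k -> g, p -> b, s -> z / V _ V: no change
2. o -> e, u -> i / F C0 _: fires at position(s) 8: onigezbid
surface: onigezbid


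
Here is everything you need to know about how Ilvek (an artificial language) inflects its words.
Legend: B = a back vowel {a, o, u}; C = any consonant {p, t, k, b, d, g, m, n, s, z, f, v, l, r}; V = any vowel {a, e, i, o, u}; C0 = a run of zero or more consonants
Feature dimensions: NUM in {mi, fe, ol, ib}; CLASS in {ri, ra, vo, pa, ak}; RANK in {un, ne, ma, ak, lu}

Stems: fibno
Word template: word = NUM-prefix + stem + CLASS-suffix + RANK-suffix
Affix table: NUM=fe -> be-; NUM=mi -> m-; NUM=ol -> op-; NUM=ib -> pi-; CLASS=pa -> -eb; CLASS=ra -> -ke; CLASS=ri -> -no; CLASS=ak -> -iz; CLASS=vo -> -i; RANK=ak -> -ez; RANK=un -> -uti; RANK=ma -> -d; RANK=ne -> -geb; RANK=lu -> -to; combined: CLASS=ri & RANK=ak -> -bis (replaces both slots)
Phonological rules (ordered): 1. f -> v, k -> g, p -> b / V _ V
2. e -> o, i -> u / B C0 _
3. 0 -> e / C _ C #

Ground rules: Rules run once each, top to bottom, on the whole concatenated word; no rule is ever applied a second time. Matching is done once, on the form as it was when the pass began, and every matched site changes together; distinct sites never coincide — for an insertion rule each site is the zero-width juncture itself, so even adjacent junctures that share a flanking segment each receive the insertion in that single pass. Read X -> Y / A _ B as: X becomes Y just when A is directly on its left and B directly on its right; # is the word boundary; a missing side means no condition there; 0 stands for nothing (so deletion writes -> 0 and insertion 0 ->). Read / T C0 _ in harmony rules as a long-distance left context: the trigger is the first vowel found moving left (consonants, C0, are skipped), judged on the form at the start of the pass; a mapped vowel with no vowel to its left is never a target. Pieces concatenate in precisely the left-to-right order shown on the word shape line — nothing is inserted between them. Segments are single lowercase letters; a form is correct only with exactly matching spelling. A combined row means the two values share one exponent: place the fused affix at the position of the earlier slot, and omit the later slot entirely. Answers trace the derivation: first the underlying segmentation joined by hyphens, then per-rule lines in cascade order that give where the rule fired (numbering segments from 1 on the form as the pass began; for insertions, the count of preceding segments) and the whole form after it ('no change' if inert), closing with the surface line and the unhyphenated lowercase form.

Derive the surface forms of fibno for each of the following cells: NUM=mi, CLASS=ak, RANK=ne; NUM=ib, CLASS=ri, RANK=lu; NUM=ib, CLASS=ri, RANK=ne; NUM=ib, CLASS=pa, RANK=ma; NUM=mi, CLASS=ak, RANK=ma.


cell NUM=mi, CLASS=ak, RANK=ne:
underlying: m-fibno-iz-geb
1. f -> v, k -> g, p -> b / V _ V: no change
2. e -> o, i -> u / B C0 _: fires at position(s) 7: mfibnouzgeb
3. 0 -> e / C _ C #: no change
surface: mfibnouzgeb

cell NUM=ib, CLASS=ri, RANK=lu:
underlying: pi-fibno-no-to
1. f -> v, k -> g, p -> b / V _ V: fires at position(s) 3: pivibnonoto
2. e -> o, i -> u / B C0 _: no change
3. 0 -> e / C _ C #: no change
surface: pivibnonoto

cell NUM=ib, CLASS=ri, RANK=ne:
underlying: pi-fibno-no-geb
1. f -> v, k -> g, p -> b / V _ V: fires at position(s) 3: pivibnonogeb
2. e -> o, i -> u / B C0 _: fires at position(s) 11: pivibnonogob
3. 0 -> e / C _ C #: no change
surface: pivibnonogob

cell NUM=ib, CLASS=pa, RANK=ma:
underlying: pi-fibno-eb-d
1. f -> v, k -> g, p -> b / V _ V: fires at position(s) 3: pivibnoebd
2. e -> o, i -> u / B C0 _: fires at position(s) 8: pivibnoobd
3. 0 -> e / C _ C #: inserts after position(s) 9: pivibnoobed
surface: pivibnoobed

cell NUM=mi, CLASS=ak, RANK=ma:
underlying: m-fibno-iz-d
1. f -> v, k -> g, p -> b / V _ V: no change
2. e -> o, i -> u / B C0 _: fires at position(s) 7: mfibnouzd
3. 0 -> e / C _ C #: inserts after position(s) 8: mfibnouzed
surface: mfibnouzed


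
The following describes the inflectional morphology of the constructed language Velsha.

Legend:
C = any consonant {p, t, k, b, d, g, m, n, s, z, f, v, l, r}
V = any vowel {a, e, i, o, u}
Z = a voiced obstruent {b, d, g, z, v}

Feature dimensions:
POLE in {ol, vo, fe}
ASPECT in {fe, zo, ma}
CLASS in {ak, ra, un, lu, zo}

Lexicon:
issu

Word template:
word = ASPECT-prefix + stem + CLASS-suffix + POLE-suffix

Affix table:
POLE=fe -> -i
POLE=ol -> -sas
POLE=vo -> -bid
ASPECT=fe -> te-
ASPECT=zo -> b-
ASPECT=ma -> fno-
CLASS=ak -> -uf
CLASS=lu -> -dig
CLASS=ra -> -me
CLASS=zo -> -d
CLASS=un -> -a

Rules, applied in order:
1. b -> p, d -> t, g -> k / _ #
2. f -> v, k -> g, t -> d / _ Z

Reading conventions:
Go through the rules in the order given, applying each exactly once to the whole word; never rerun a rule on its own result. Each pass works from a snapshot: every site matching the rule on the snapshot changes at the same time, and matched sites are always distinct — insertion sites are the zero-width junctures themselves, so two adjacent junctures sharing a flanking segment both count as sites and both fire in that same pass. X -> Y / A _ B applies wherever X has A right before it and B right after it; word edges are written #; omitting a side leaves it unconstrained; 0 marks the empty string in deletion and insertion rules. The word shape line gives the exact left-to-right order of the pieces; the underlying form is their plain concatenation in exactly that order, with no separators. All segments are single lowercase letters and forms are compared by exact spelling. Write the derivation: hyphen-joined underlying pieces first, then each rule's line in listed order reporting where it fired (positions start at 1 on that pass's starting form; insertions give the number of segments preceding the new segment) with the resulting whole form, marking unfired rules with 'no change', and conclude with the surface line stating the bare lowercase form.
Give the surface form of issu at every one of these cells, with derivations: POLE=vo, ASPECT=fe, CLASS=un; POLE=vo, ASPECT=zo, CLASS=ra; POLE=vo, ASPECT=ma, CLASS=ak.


cell POLE=vo, ASPECT=fe, CLASS=un:
underlying: te-issu-a-bid
1. b -> p, d -> t, g -> k / _ #: fires at position(s) 10: teissuabit
2. f -> v, k -> g, t -> d / _ Z: no change
surface: teissuabit

cell POLE=vo, ASPECT=zo, CLASS=ra:
underlying: b-issu-me-bid
1. b -> p, d -> t, g -> k / _ #: fires at position(s) 10: bissumebit
2. f -> v, k -> g, t -> d / _ Z: no change
surface: bissumebit

cell POLE=vo, ASPECT=ma, CLASS=ak:
underlying: fno-issu-uf-bid
1. b -> p, d -> t, g -> k / _ #: fires at position(s) 12: fnoissuufbit
2. f -> v, k -> g, t -> d / _ Z: fires at position(s) 9: fnoissuuvbit
surface: fnoissuuvbit


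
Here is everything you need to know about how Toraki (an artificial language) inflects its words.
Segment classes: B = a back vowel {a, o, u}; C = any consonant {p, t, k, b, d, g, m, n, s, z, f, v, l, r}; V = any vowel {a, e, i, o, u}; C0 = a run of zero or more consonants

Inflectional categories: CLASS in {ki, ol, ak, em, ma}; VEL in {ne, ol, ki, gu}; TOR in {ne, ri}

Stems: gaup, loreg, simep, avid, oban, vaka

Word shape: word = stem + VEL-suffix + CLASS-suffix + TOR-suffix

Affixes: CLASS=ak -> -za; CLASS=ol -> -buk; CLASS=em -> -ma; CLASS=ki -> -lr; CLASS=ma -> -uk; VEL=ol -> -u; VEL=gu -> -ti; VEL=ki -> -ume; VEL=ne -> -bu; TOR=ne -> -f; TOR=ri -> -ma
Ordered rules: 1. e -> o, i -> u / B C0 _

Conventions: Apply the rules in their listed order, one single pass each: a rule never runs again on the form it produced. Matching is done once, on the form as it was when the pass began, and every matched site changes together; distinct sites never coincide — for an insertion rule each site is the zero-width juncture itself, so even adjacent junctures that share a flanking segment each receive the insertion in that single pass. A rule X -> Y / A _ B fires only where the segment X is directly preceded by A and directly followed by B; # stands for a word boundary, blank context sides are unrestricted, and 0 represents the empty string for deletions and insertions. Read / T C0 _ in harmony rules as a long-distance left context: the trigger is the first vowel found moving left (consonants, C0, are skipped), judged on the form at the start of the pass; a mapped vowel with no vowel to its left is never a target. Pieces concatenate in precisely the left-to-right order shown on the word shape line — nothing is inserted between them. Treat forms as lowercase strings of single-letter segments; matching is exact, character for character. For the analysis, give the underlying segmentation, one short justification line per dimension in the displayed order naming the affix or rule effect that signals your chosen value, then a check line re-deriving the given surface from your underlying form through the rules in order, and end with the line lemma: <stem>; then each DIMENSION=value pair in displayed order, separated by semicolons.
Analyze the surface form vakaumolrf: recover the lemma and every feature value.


underlying: vaka-ume-lr-f
CLASS=ki - signalled by the affix -lr
VEL=ki - signalled by the affix -ume
TOR=ne - signalled by the affix -f
check: vakaumelrf -> vakaumolrf
lemma: vaka; CLASS=ki; VEL=ki; TOR=ne


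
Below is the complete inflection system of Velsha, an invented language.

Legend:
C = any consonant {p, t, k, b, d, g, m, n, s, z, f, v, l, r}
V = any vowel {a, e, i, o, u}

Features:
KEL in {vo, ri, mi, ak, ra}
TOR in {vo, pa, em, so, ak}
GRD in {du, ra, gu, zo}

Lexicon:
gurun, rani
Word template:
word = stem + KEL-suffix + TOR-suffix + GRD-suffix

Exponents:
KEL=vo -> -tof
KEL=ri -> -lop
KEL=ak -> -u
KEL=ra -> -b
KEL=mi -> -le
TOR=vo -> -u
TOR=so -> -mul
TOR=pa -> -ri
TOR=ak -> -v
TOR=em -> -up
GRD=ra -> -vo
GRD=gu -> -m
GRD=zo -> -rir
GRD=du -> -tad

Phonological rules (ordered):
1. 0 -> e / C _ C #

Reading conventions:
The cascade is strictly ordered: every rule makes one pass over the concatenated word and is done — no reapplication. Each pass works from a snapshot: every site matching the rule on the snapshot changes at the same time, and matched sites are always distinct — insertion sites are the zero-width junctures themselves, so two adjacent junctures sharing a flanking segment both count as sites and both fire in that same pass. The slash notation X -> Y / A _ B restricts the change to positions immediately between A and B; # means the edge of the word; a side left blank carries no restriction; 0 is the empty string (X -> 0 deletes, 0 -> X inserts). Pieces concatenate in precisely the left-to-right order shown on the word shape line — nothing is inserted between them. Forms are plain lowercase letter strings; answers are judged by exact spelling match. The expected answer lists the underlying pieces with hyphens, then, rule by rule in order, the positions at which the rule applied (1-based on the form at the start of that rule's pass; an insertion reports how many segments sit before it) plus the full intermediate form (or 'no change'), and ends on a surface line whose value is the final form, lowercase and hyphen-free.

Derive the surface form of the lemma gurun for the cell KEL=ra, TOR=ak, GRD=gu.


underlying: gurun-b-v-m
1. 0 -> e / C _ C #: inserts after position(s) 7: gurunbvem
surface: gurunbvem
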